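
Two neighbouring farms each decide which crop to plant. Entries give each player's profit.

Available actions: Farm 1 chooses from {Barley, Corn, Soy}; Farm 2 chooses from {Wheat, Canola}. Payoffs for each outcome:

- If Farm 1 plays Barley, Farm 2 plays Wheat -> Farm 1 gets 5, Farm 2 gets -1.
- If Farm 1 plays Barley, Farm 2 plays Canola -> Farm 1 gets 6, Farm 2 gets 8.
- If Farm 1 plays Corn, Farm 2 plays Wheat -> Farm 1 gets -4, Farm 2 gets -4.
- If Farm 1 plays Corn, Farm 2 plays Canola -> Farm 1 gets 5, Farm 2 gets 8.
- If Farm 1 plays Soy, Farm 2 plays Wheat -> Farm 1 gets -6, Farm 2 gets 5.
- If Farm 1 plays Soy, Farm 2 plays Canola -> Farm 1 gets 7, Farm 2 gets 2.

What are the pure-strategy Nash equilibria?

No pure-strategy Nash equilibrium.

Farm 1 against Wheat: payoffs 5, -4, -6 → best response Barley.
Farm 1 against Canola: payoffs 6, 5, 7 → best response Soy.
Farm 2 against Barley: payoffs -1, 8 → best response Canola.
Farm 2 against Corn: payoffs -4, 8 → best response Canola.
Farm 2 against Soy: payoffs 5, 2 → best response Wheat.
No profile is a mutual best response for all players.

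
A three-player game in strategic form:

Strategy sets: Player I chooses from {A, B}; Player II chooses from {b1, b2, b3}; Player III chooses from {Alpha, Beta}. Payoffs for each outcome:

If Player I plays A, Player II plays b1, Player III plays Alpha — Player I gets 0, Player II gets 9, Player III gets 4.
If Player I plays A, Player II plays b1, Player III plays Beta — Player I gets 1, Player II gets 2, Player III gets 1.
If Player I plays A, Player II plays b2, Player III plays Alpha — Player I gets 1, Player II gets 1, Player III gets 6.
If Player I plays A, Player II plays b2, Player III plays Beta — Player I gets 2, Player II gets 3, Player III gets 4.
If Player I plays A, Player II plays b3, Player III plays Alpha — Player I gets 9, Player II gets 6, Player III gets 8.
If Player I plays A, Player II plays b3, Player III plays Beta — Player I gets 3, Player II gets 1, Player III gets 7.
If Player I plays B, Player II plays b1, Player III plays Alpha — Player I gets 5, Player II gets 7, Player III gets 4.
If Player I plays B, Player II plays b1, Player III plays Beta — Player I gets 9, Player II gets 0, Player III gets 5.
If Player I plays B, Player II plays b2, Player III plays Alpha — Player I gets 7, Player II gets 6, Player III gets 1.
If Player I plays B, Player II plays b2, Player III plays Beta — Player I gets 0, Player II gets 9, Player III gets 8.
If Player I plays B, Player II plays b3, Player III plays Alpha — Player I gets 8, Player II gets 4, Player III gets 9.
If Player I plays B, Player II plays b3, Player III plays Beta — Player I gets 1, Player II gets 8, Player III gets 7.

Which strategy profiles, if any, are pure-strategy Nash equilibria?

There is no pure-strategy Nash equilibrium.

Player I against (b1, Alpha): payoffs 0, 5 → best response B.
Player I against (b1, Beta): payoffs 1, 9 → best response B.
Player I against (b2, Alpha): payoffs 1, 7 → best response B.
Player I against (b2, Beta): payoffs 2, 0 → best response A.
Player I against (b3, Alpha): payoffs 9, 8 → best response A.
Player I against (b3, Beta): payoffs 3, 1 → best response A.
Player II against (A, Alpha): payoffs 9, 1, 6 → best response b1.
Player II against (A, Beta): payoffs 2, 3, 1 → best response b2.
Player II against (B, Alpha): payoffs 7, 6, 4 → best response b1.
Player II against (B, Beta): payoffs 0, 9, 8 → best response b2.
Player III against (A, b1): payoffs 4, 1 → best response Alpha.
Player III against (A, b2): payoffs 6, 4 → best response Alpha.
Player III against (A, b3): payoffs 8, 7 → best response Alpha.
Player III against (B, b1): payoffs 4, 5 → best response Beta.
Player III against (B, b2): payoffs 1, 8 → best response Beta.
Player III against (B, b3): payoffs 9, 7 → best response Alpha.
No profile is a mutual best response for all players.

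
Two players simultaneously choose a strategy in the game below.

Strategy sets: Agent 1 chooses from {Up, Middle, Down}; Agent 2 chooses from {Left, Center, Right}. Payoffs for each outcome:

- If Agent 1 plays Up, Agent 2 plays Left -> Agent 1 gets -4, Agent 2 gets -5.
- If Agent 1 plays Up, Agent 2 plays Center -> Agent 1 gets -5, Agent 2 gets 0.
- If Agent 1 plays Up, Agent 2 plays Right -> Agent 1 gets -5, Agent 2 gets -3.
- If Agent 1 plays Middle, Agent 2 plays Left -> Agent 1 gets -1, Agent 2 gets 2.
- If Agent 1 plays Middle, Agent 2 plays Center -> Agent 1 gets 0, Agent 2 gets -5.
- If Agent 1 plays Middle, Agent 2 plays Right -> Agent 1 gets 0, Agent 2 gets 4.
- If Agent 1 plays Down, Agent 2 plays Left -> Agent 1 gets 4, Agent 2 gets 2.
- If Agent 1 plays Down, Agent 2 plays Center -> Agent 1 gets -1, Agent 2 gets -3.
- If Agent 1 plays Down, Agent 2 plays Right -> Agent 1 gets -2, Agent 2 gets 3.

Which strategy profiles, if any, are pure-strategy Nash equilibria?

Mark each player's best response to every combination of opponents' strategies; a profile where every player is best-responding is a pure Nash equilibrium.
Agent 1 against Left: payoffs -4, -1, 4 → best response Down.
Agent 1 against Center: payoffs -5, 0, -1 → best response Middle.
Agent 1 against Right: payoffs -5, 0, -2 → best response Middle.
Agent 2 against Up: payoffs -5, 0, -3 → best response Center.
Agent 2 against Middle: payoffs 2, -5, 4 → best response Right.
Agent 2 against Down: payoffs 2, -3, 3 → best response Right.
Mutual best responses: (Middle, Right).

(Middle, Right)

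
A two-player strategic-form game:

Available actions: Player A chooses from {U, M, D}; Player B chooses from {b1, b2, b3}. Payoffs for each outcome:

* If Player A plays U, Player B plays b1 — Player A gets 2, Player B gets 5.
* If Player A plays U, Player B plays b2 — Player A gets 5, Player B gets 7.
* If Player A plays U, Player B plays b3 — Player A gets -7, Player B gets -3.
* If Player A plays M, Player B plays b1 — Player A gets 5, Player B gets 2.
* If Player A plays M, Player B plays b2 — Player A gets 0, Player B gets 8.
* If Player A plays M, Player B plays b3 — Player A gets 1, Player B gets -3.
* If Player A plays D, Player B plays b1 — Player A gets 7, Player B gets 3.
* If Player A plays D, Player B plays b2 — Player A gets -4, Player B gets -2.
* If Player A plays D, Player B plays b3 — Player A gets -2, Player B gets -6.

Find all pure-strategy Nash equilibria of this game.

Pure-strategy Nash equilibria: (U, b2); (D, b1)

(U, b1): Player A can switch to M (2 → 5). Not NE.
(U, b2): Player A gets 5, best alternative 0; Player B gets 7, best alternative 5. No profitable deviation — NE.
(U, b3): Player A can switch to M (-7 → 1). Not NE.
(M, b1): Player A can switch to D (5 → 7). Not NE.
(M, b2): Player A can switch to U (0 → 5). Not NE.
(M, b3): Player B can switch to b1 (-3 → 2). Not NE.
(D, b1): Player A gets 7, best alternative 5; Player B gets 3, best alternative -2. No profitable deviation — NE.
(D, b2): Player A can switch to U (-4 → 5). Not NE.
(D, b3): Player A can switch to M (-2 → 1). Not NE.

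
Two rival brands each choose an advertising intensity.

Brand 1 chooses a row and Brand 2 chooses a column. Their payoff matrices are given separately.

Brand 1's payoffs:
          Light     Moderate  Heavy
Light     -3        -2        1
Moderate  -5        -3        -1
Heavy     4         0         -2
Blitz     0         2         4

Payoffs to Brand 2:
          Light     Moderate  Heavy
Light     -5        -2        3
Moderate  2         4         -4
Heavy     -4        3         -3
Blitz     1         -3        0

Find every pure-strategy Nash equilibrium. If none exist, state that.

There is no pure-strategy Nash equilibrium.

(Light, Light): Brand 1 can switch to Heavy (-3 → 4). Not NE.
(Light, Moderate): Brand 1 can switch to Heavy (-2 → 0). Not NE.
(Light, Heavy): Brand 1 can switch to Blitz (1 → 4). Not NE.
(Moderate, Light): Brand 1 can switch to Light (-5 → -3). Not NE.
(Moderate, Moderate): Brand 1 can switch to Light (-3 → -2). Not NE.
(Moderate, Heavy): Brand 1 can switch to Light (-1 → 1). Not NE.
(Heavy, Light): Brand 2 can switch to Moderate (-4 → 3). Not NE.
(Heavy, Moderate): Brand 1 can switch to Blitz (0 → 2). Not NE.
(Heavy, Heavy): Brand 1 can switch to Light (-2 → 1). Not NE.
(Blitz, Light): Brand 1 can switch to Heavy (0 → 4). Not NE.
(Blitz, Moderate): Brand 2 can switch to Light (-3 → 1). Not NE.
(Blitz, Heavy): Brand 2 can switch to Light (0 → 1). Not NE.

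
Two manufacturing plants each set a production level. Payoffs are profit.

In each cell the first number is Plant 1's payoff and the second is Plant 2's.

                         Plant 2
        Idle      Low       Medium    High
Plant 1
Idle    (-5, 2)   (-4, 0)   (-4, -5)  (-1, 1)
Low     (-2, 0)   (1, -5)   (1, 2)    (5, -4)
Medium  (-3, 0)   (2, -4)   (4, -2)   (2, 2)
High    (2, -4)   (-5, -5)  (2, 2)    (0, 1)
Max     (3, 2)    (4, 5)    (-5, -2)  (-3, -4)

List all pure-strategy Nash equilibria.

The unique pure-strategy Nash equilibrium is (Max, Low).

(Idle, Idle): Plant 1 can switch to Low (-5 → -2). Not NE.
(Idle, Low): Plant 1 can switch to Low (-4 → 1). Not NE.
(Idle, Medium): Plant 1 can switch to Low (-4 → 1). Not NE.
(Idle, High): Plant 1 can switch to Low (-1 → 5). Not NE.
(Low, Idle): Plant 1 can switch to High (-2 → 2). Not NE.
(Low, Low): Plant 1 can switch to Medium (1 → 2). Not NE.
(Low, Medium): Plant 1 can switch to Medium (1 → 4). Not NE.
(Low, High): Plant 2 can switch to Idle (-4 → 0). Not NE.
(Medium, Idle): Plant 1 can switch to Low (-3 → -2). Not NE.
(Medium, Low): Plant 1 can switch to Max (2 → 4). Not NE.
(Medium, Medium): Plant 2 can switch to Idle (-2 → 0). Not NE.
(Medium, High): Plant 1 can switch to Low (2 → 5). Not NE.
(Max, Low): Plant 1 gets 4, best alternative 2; Plant 2 gets 5, best alternative 2. No profitable deviation — NE.
(The remaining 7 profiles each have a profitable deviation by the same check.)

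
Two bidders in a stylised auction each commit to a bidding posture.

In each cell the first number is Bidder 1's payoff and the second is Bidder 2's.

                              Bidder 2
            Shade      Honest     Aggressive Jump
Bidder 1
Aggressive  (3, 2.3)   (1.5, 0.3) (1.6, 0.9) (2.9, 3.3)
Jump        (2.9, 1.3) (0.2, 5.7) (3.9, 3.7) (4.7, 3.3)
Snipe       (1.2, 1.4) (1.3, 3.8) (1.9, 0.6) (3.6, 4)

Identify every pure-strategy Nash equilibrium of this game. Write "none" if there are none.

Bidder 1 against Shade: payoffs 3, 2.9, 1.2 → best response Aggressive.
Bidder 1 against Honest: payoffs 1.5, 0.2, 1.3 → best response Aggressive.
Bidder 1 against Aggressive: payoffs 1.6, 3.9, 1.9 → best response Jump.
Bidder 1 against Jump: payoffs 2.9, 4.7, 3.6 → best response Jump.
Bidder 2 against Aggressive: payoffs 2.3, 0.3, 0.9, 3.3 → best response Jump.
Bidder 2 against Jump: payoffs 1.3, 5.7, 3.7, 3.3 → best response Honest.
Bidder 2 against Snipe: payoffs 1.4, 3.8, 0.6, 4 → best response Jump.
No profile is a mutual best response for all players.

none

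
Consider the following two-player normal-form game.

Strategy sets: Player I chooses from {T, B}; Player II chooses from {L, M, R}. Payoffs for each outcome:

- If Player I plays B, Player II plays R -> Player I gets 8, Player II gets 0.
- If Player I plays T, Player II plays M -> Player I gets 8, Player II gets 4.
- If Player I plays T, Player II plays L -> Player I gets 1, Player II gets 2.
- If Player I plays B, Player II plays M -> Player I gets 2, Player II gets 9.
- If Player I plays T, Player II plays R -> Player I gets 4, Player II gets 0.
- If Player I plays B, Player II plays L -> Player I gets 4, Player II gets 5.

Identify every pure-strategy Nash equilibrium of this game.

Pure NE: (T, M)

Player I against L: payoffs 1, 4 → best response B.
Player I against M: payoffs 8, 2 → best response T.
Player I against R: payoffs 4, 8 → best response B.
Player II against T: payoffs 2, 4, 0 → best response M.
Player II against B: payoffs 5, 9, 0 → best response M.
Mutual best responses: (T, M).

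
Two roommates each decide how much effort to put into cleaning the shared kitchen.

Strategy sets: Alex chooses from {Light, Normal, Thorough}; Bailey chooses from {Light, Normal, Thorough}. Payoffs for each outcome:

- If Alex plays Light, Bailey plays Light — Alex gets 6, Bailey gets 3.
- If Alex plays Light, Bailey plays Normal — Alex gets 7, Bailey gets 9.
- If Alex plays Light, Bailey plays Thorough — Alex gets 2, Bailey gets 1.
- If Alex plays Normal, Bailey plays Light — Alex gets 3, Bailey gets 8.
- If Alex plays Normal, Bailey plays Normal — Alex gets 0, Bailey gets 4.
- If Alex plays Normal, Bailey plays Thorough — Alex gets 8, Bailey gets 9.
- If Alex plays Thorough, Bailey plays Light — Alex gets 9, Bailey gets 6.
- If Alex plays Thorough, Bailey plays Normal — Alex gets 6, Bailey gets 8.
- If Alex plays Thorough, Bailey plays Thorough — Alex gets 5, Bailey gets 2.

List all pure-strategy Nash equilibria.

Pure-strategy Nash equilibria: (Light, Normal) and (Normal, Thorough)

Alex against Light: payoffs 6, 3, 9 → best response Thorough.
Alex against Normal: payoffs 7, 0, 6 → best response Light.
Alex against Thorough: payoffs 2, 8, 5 → best response Normal.
Bailey against Light: payoffs 3, 9, 1 → best response Normal.
Bailey against Normal: payoffs 8, 4, 9 → best response Thorough.
Bailey against Thorough: payoffs 6, 8, 2 → best response Normal.
Mutual best responses: (Light, Normal); (Normal, Thorough).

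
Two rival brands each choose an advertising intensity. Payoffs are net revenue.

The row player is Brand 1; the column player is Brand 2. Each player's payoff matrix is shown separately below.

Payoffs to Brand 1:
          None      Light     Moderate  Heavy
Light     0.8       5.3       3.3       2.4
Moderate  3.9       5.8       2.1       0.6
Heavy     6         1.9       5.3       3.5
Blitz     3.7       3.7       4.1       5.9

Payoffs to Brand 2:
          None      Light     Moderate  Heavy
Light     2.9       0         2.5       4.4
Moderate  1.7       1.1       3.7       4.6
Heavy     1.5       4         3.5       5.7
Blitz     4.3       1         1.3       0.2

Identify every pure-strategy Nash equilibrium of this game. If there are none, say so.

Mark each player's best response to every combination of opponents' strategies; a profile where every player is best-responding is a pure Nash equilibrium.
Brand 1 against None: payoffs 0.8, 3.9, 6, 3.7 → best response Heavy.
Brand 1 against Light: payoffs 5.3, 5.8, 1.9, 3.7 → best response Moderate.
Brand 1 against Moderate: payoffs 3.3, 2.1, 5.3, 4.1 → best response Heavy.
Brand 1 against Heavy: payoffs 2.4, 0.6, 3.5, 5.9 → best response Blitz.
Brand 2 against Light: payoffs 2.9, 0, 2.5, 4.4 → best response Heavy.
Brand 2 against Moderate: payoffs 1.7, 1.1, 3.7, 4.6 → best response Heavy.
Brand 2 against Heavy: payoffs 1.5, 4, 3.5, 5.7 → best response Heavy.
Brand 2 against Blitz: payoffs 4.3, 1, 1.3, 0.2 → best response None.
No profile is a mutual best response for all players.

This game has no pure Nash equilibrium.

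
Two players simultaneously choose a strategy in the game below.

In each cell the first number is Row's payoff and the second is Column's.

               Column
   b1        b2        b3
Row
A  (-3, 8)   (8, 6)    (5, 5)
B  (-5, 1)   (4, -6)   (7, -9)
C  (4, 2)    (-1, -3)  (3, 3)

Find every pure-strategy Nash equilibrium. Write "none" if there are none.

There is no pure-strategy Nash equilibrium.

(A, b1): Row can switch to C (-3 → 4). Not NE.
(A, b2): Column can switch to b1 (6 → 8). Not NE.
(A, b3): Row can switch to B (5 → 7). Not NE.
(B, b1): Row can switch to A (-5 → -3). Not NE.
(B, b2): Row can switch to A (4 → 8). Not NE.
(B, b3): Column can switch to b1 (-9 → 1). Not NE.
(C, b1): Column can switch to b3 (2 → 3). Not NE.
(C, b2): Row can switch to A (-1 → 8). Not NE.
(C, b3): Row can switch to A (3 → 5). Not NE.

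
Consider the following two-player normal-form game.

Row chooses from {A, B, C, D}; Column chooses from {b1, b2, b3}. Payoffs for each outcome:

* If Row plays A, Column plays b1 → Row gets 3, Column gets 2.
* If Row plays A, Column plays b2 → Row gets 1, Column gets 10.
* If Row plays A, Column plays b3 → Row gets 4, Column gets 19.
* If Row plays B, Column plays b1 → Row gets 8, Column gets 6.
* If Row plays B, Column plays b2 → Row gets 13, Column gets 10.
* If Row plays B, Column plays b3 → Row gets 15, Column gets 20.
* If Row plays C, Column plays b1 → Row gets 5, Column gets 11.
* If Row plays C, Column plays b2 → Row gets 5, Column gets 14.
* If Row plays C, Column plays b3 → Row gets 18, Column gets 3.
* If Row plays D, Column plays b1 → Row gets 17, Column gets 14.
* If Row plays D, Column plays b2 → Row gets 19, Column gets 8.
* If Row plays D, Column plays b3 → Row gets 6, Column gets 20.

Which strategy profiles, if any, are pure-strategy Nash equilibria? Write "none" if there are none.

Row against b1: payoffs 3, 8, 5, 17 → best response D.
Row against b2: payoffs 1, 13, 5, 19 → best response D.
Row against b3: payoffs 4, 15, 18, 6 → best response C.
Column against A: payoffs 2, 10, 19 → best response b3.
Column against B: payoffs 6, 10, 20 → best response b3.
Column against C: payoffs 11, 14, 3 → best response b2.
Column against D: payoffs 14, 8, 20 → best response b3.
No profile is a mutual best response for all players.

This game has no pure Nash equilibrium.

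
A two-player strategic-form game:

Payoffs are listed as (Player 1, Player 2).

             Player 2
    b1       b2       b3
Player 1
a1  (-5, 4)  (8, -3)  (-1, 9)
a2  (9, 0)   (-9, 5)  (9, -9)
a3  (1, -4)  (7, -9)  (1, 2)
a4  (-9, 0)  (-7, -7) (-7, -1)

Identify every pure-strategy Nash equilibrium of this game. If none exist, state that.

none

For each player, find the best response to each opponent profile; mutual best responses are the pure NE.
Player 1 against b1: payoffs -5, 9, 1, -9 → best response a2.
Player 1 against b2: payoffs 8, -9, 7, -7 → best response a1.
Player 1 against b3: payoffs -1, 9, 1, -7 → best response a2.
Player 2 against a1: payoffs 4, -3, 9 → best response b3.
Player 2 against a2: payoffs 0, 5, -9 → best response b2.
Player 2 against a3: payoffs -4, -9, 2 → best response b3.
Player 2 against a4: payoffs 0, -7, -1 → best response b1.
No profile is a mutual best response for all players.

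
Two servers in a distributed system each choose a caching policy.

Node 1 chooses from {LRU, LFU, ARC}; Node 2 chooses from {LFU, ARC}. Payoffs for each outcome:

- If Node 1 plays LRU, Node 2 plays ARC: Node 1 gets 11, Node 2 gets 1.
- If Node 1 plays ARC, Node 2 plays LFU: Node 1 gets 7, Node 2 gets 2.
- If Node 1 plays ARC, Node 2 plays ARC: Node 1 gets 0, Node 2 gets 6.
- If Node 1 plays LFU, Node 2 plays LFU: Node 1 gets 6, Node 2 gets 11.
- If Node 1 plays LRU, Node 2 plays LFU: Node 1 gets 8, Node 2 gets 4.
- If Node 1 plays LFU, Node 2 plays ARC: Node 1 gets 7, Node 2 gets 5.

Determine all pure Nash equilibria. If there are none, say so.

(LRU, LFU)

For each strategy profile, look for a profitable unilateral deviation.
(LRU, LFU): Node 1 gets 8, best alternative 7; Node 2 gets 4, best alternative 1. No profitable deviation — NE.
(LRU, ARC): Node 2 can switch to LFU (1 → 4). Not NE.
(LFU, LFU): Node 1 can switch to LRU (6 → 8). Not NE.
(LFU, ARC): Node 1 can switch to LRU (7 → 11). Not NE.
(ARC, LFU): Node 1 can switch to LRU (7 → 8). Not NE.
(ARC, ARC): Node 1 can switch to LRU (0 → 11). Not NE.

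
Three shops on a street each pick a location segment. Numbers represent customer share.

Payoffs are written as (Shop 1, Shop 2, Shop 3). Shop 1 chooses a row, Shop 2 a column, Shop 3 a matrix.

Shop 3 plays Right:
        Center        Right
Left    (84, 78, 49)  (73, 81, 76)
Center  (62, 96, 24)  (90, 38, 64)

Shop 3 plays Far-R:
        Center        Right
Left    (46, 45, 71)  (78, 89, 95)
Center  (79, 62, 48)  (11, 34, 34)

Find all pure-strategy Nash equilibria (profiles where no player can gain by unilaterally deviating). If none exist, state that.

Pure-strategy Nash equilibria: (Left, Right, Far-R) and (Center, Center, Far-R)

(Left, Center, Right): Shop 2 can switch to Right (78 → 81). Not NE.
(Left, Center, Far-R): Shop 1 can switch to Center (46 → 79). Not NE.
(Left, Right, Right): Shop 1 can switch to Center (73 → 90). Not NE.
(Left, Right, Far-R): Shop 1 gets 78, best alternative 11; Shop 2 gets 89, best alternative 45; Shop 3 gets 95, best alternative 76. No profitable deviation — NE.
(Center, Center, Right): Shop 1 can switch to Left (62 → 84). Not NE.
(Center, Center, Far-R): Shop 1 gets 79, best alternative 46; Shop 2 gets 62, best alternative 34; Shop 3 gets 48, best alternative 24. No profitable deviation — NE.
(Center, Right, Right): Shop 2 can switch to Center (38 → 96). Not NE.
(Center, Right, Far-R): Shop 1 can switch to Left (11 → 78). Not NE.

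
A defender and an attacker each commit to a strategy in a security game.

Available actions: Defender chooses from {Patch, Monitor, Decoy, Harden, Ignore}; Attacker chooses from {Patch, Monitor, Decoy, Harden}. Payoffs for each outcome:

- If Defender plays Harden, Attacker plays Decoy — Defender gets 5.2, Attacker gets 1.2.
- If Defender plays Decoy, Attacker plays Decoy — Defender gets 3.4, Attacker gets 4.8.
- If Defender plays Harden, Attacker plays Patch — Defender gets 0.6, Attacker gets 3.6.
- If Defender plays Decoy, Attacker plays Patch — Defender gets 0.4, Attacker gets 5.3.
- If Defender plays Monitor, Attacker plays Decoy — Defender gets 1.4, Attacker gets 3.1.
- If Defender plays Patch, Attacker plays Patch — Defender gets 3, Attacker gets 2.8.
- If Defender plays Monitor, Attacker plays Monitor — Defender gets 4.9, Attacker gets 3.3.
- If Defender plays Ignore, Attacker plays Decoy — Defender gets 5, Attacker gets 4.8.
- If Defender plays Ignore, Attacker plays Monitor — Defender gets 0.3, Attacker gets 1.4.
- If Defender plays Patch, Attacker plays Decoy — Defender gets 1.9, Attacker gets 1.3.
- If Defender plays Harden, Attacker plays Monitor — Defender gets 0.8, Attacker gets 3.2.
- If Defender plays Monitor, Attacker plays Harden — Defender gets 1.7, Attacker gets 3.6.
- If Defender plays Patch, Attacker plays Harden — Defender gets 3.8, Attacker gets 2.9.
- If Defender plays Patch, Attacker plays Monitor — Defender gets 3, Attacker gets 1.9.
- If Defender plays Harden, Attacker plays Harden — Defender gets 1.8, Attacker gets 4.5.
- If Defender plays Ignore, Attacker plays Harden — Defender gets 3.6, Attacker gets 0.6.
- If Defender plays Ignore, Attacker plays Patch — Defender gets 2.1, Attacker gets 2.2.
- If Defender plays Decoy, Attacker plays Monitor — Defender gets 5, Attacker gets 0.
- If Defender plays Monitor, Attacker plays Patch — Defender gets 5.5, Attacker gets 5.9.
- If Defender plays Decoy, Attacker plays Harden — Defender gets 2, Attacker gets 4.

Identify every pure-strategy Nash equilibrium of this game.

(Patch, Patch): Defender can switch to Monitor (3 → 5.5). Not NE.
(Patch, Monitor): Defender can switch to Monitor (3 → 4.9). Not NE.
(Patch, Decoy): Defender can switch to Decoy (1.9 → 3.4). Not NE.
(Patch, Harden): Defender gets 3.8, best alternative 3.6; Attacker gets 2.9, best alternative 2.8. No profitable deviation — NE.
(Monitor, Patch): Defender gets 5.5, best alternative 3; Attacker gets 5.9, best alternative 3.6. No profitable deviation — NE.
(Monitor, Monitor): Defender can switch to Decoy (4.9 → 5). Not NE.
(Monitor, Decoy): Defender can switch to Patch (1.4 → 1.9). Not NE.
(Monitor, Harden): Defender can switch to Patch (1.7 → 3.8). Not NE.
(Decoy, Patch): Defender can switch to Patch (0.4 → 3). Not NE.
(Decoy, Monitor): Attacker can switch to Patch (0 → 5.3). Not NE.
(The remaining 10 profiles each have a profitable deviation by the same check.)

Pure-strategy Nash equilibria: (Patch, Harden) and (Monitor, Patch)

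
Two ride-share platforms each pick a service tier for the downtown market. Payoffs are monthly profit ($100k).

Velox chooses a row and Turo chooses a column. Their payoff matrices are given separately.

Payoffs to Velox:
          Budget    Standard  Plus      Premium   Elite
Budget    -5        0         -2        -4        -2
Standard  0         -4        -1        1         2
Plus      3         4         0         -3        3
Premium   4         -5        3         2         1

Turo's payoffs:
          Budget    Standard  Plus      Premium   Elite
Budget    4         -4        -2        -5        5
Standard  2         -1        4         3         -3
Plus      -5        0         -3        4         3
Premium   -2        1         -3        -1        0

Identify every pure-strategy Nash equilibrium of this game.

For each player, find the best response to each opponent profile; mutual best responses are the pure NE.
Velox against Budget: payoffs -5, 0, 3, 4 → best response Premium.
Velox against Standard: payoffs 0, -4, 4, -5 → best response Plus.
Velox against Plus: payoffs -2, -1, 0, 3 → best response Premium.
Velox against Premium: payoffs -4, 1, -3, 2 → best response Premium.
Velox against Elite: payoffs -2, 2, 3, 1 → best response Plus.
Turo against Budget: payoffs 4, -4, -2, -5, 5 → best response Elite.
Turo against Standard: payoffs 2, -1, 4, 3, -3 → best response Plus.
Turo against Plus: payoffs -5, 0, -3, 4, 3 → best response Premium.
Turo against Premium: payoffs -2, 1, -3, -1, 0 → best response Standard.
No profile is a mutual best response for all players.

No pure-strategy Nash equilibrium.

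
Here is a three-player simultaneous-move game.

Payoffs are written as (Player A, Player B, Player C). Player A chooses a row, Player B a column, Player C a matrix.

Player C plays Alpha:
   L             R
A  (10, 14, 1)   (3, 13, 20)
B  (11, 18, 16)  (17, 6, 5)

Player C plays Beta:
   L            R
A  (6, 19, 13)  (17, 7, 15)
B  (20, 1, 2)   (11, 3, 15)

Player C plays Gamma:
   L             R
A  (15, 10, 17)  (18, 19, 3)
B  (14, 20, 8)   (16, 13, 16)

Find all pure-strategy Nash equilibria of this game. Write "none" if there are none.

Pure NE: (B, L, Alpha)

Player A against (L, Alpha): payoffs 10, 11 → best response B.
Player A against (L, Beta): payoffs 6, 20 → best response B.
Player A against (L, Gamma): payoffs 15, 14 → best response A.
Player A against (R, Alpha): payoffs 3, 17 → best response B.
Player A against (R, Beta): payoffs 17, 11 → best response A.
Player A against (R, Gamma): payoffs 18, 16 → best response A.
Player B against (A, Alpha): payoffs 14, 13 → best response L.
Player B against (A, Beta): payoffs 19, 7 → best response L.
Player B against (A, Gamma): payoffs 10, 19 → best response R.
Player B against (B, Alpha): payoffs 18, 6 → best response L.
Player B against (B, Beta): payoffs 1, 3 → best response R.
Player B against (B, Gamma): payoffs 20, 13 → best response L.
Player C against (A, L): payoffs 1, 13, 17 → best response Gamma.
Player C against (A, R): payoffs 20, 15, 3 → best response Alpha.
Player C against (B, L): payoffs 16, 2, 8 → best response Alpha.
Player C against (B, R): payoffs 5, 15, 16 → best response Gamma.
Mutual best responses: (B, L, Alpha).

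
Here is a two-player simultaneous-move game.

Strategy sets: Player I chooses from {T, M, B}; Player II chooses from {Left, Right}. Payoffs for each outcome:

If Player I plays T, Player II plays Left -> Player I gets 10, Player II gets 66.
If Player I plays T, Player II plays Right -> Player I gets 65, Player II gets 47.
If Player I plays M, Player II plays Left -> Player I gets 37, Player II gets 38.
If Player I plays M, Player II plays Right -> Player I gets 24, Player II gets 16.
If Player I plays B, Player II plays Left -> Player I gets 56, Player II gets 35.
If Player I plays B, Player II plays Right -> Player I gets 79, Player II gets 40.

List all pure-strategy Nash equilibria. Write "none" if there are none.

Player I against Left: payoffs 10, 37, 56 → best response B.
Player I against Right: payoffs 65, 24, 79 → best response B.
Player II against T: payoffs 66, 47 → best response Left.
Player II against M: payoffs 38, 16 → best response Left.
Player II against B: payoffs 35, 40 → best response Right.
Mutual best responses: (B, Right).

(B, Right)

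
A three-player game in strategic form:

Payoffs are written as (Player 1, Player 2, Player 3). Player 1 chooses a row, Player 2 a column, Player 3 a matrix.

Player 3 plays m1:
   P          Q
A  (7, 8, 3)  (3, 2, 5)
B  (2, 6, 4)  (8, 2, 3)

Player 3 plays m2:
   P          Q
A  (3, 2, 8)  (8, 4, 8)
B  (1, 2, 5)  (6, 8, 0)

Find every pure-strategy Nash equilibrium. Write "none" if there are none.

Player 1 against (P, m1): payoffs 7, 2 → best response A.
Player 1 against (P, m2): payoffs 3, 1 → best response A.
Player 1 against (Q, m1): payoffs 3, 8 → best response B.
Player 1 against (Q, m2): payoffs 8, 6 → best response A.
Player 2 against (A, m1): payoffs 8, 2 → best response P.
Player 2 against (A, m2): payoffs 2, 4 → best response Q.
Player 2 against (B, m1): payoffs 6, 2 → best response P.
Player 2 against (B, m2): payoffs 2, 8 → best response Q.
Player 3 against (A, P): payoffs 3, 8 → best response m2.
Player 3 against (A, Q): payoffs 5, 8 → best response m2.
Player 3 against (B, P): payoffs 4, 5 → best response m2.
Player 3 against (B, Q): payoffs 3, 0 → best response m1.
Mutual best responses: (A, Q, m2).

(A, Q, m2)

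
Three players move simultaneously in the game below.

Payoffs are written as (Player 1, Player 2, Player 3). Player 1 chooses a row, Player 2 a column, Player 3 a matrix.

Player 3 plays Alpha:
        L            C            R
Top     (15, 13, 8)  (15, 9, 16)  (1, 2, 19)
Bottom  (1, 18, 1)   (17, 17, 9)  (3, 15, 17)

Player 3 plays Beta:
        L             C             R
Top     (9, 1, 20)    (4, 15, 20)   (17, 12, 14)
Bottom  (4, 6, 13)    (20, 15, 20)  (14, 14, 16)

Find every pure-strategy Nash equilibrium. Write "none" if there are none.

For each player, find the best response to each opponent profile; mutual best responses are the pure NE.
Player 1 against (L, Alpha): payoffs 15, 1 → best response Top.
Player 1 against (L, Beta): payoffs 9, 4 → best response Top.
Player 1 against (C, Alpha): payoffs 15, 17 → best response Bottom.
Player 1 against (C, Beta): payoffs 4, 20 → best response Bottom.
Player 1 against (R, Alpha): payoffs 1, 3 → best response Bottom.
Player 1 against (R, Beta): payoffs 17, 14 → best response Top.
Player 2 against (Top, Alpha): payoffs 13, 9, 2 → best response L.
Player 2 against (Top, Beta): payoffs 1, 15, 12 → best response C.
Player 2 against (Bottom, Alpha): payoffs 18, 17, 15 → best response L.
Player 2 against (Bottom, Beta): payoffs 6, 15, 14 → best response C.
Player 3 against (Top, L): payoffs 8, 20 → best response Beta.
Player 3 against (Top, C): payoffs 16, 20 → best response Beta.
Player 3 against (Top, R): payoffs 19, 14 → best response Alpha.
Player 3 against (Bottom, L): payoffs 1, 13 → best response Beta.
Player 3 against (Bottom, C): payoffs 9, 20 → best response Beta.
Player 3 against (Bottom, R): payoffs 17, 16 → best response Alpha.
Mutual best responses: (Bottom, C, Beta).

Pure NE: (Bottom, C, Beta)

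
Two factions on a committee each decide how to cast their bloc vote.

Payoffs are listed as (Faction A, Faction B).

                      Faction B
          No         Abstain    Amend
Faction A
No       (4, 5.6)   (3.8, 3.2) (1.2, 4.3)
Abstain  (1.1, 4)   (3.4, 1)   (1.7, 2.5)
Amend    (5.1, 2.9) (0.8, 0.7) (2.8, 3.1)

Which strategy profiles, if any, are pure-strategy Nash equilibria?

(Amend, Amend)

(No, No): Faction A can switch to Amend (4 → 5.1). Not NE.
(No, Abstain): Faction B can switch to No (3.2 → 5.6). Not NE.
(No, Amend): Faction A can switch to Abstain (1.2 → 1.7). Not NE.
(Abstain, No): Faction A can switch to No (1.1 → 4). Not NE.
(Abstain, Abstain): Faction A can switch to No (3.4 → 3.8). Not NE.
(Abstain, Amend): Faction A can switch to Amend (1.7 → 2.8). Not NE.
(Amend, Amend): Faction A gets 2.8, best alternative 1.7; Faction B gets 3.1, best alternative 2.9. No profitable deviation — NE.
(The remaining 2 profiles each have a profitable deviation by the same check.)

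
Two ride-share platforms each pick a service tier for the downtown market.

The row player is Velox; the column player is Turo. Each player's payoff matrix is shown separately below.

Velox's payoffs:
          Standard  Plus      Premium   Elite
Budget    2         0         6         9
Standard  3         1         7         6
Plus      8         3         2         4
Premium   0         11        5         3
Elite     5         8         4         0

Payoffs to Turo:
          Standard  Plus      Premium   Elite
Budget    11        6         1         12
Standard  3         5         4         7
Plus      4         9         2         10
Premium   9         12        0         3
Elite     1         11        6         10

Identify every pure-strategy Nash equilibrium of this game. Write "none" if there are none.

The pure Nash equilibria are (Budget, Elite) and (Premium, Plus).

Mark each player's best response to every combination of opponents' strategies; a profile where every player is best-responding is a pure Nash equilibrium.
Velox against Standard: payoffs 2, 3, 8, 0, 5 → best response Plus.
Velox against Plus: payoffs 0, 1, 3, 11, 8 → best response Premium.
Velox against Premium: payoffs 6, 7, 2, 5, 4 → best response Standard.
Velox against Elite: payoffs 9, 6, 4, 3, 0 → best response Budget.
Turo against Budget: payoffs 11, 6, 1, 12 → best response Elite.
Turo against Standard: payoffs 3, 5, 4, 7 → best response Elite.
Turo against Plus: payoffs 4, 9, 2, 10 → best response Elite.
Turo against Premium: payoffs 9, 12, 0, 3 → best response Plus.
Turo against Elite: payoffs 1, 11, 6, 10 → best response Plus.
Mutual best responses: (Budget, Elite); (Premium, Plus).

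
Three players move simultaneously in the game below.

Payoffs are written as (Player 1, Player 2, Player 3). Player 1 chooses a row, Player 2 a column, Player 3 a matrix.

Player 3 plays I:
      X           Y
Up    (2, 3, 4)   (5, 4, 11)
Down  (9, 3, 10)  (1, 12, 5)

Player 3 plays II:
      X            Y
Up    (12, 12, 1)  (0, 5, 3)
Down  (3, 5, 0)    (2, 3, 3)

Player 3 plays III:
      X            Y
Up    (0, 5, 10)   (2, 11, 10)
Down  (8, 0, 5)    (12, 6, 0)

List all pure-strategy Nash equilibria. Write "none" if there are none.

Player 1 against (X, I): payoffs 2, 9 → best response Down.
Player 1 against (X, II): payoffs 12, 3 → best response Up.
Player 1 against (X, III): payoffs 0, 8 → best response Down.
Player 1 against (Y, I): payoffs 5, 1 → best response Up.
Player 1 against (Y, II): payoffs 0, 2 → best response Down.
Player 1 against (Y, III): payoffs 2, 12 → best response Down.
Player 2 against (Up, I): payoffs 3, 4 → best response Y.
Player 2 against (Up, II): payoffs 12, 5 → best response X.
Player 2 against (Up, III): payoffs 5, 11 → best response Y.
Player 2 against (Down, I): payoffs 3, 12 → best response Y.
Player 2 against (Down, II): payoffs 5, 3 → best response X.
Player 2 against (Down, III): payoffs 0, 6 → best response Y.
Player 3 against (Up, X): payoffs 4, 1, 10 → best response III.
Player 3 against (Up, Y): payoffs 11, 3, 10 → best response I.
Player 3 against (Down, X): payoffs 10, 0, 5 → best response I.
Player 3 against (Down, Y): payoffs 5, 3, 0 → best response I.
Mutual best responses: (Up, Y, I).

Pure NE: (Up, Y, I)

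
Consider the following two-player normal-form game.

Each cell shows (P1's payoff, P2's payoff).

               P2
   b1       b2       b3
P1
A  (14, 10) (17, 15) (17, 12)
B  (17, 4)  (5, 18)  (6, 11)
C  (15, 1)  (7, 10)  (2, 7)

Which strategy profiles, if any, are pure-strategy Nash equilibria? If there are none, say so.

(A, b2)

Mark each player's best response to every combination of opponents' strategies; a profile where every player is best-responding is a pure Nash equilibrium.
P1 against b1: payoffs 14, 17, 15 → best response B.
P1 against b2: payoffs 17, 5, 7 → best response A.
P1 against b3: payoffs 17, 6, 2 → best response A.
P2 against A: payoffs 10, 15, 12 → best response b2.
P2 against B: payoffs 4, 18, 11 → best response b2.
P2 against C: payoffs 1, 10, 7 → best response b2.
Mutual best responses: (A, b2).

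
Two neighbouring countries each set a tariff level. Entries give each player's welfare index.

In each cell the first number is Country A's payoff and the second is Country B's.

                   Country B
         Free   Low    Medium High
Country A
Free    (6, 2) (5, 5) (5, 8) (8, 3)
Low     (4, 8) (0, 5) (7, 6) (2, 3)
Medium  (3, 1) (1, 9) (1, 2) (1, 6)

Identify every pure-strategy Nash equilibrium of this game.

(Free, Free): Country B can switch to Low (2 → 5). Not NE.
(Free, Low): Country B can switch to Medium (5 → 8). Not NE.
(Free, Medium): Country A can switch to Low (5 → 7). Not NE.
(Free, High): Country B can switch to Low (3 → 5). Not NE.
(Low, Free): Country A can switch to Free (4 → 6). Not NE.
(Low, Low): Country A can switch to Free (0 → 5). Not NE.
(The remaining 6 profiles each have a profitable deviation by the same check.)

none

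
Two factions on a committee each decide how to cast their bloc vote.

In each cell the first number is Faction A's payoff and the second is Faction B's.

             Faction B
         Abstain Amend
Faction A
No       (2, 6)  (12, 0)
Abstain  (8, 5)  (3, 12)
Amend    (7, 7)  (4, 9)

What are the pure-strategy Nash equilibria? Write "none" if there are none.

Faction A against Abstain: payoffs 2, 8, 7 → best response Abstain.
Faction A against Amend: payoffs 12, 3, 4 → best response No.
Faction B against No: payoffs 6, 0 → best response Abstain.
Faction B against Abstain: payoffs 5, 12 → best response Amend.
Faction B against Amend: payoffs 7, 9 → best response Amend.
No profile is a mutual best response for all players.

none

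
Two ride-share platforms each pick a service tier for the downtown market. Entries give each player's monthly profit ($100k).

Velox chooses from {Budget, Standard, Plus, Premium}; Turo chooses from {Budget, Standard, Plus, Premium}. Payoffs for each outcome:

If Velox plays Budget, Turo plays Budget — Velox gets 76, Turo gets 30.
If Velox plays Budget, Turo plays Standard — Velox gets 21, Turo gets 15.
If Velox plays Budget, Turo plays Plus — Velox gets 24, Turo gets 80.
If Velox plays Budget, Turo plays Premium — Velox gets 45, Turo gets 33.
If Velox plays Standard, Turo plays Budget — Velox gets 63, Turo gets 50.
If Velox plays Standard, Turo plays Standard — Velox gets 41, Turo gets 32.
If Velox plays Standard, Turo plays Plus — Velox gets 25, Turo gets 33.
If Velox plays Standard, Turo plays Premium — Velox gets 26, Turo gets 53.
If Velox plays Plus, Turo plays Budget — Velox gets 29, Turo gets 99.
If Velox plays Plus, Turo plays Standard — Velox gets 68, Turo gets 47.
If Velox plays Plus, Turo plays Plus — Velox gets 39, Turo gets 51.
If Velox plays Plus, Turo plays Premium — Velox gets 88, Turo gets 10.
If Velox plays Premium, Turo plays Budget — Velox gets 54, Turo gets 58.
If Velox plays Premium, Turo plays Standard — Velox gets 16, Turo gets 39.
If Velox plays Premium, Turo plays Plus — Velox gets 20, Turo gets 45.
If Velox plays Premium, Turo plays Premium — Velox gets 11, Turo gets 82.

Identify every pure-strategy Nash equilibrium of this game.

none

Velox against Budget: payoffs 76, 63, 29, 54 → best response Budget.
Velox against Standard: payoffs 21, 41, 68, 16 → best response Plus.
Velox against Plus: payoffs 24, 25, 39, 20 → best response Plus.
Velox against Premium: payoffs 45, 26, 88, 11 → best response Plus.
Turo against Budget: payoffs 30, 15, 80, 33 → best response Plus.
Turo against Standard: payoffs 50, 32, 33, 53 → best response Premium.
Turo against Plus: payoffs 99, 47, 51, 10 → best response Budget.
Turo against Premium: payoffs 58, 39, 45, 82 → best response Premium.
No profile is a mutual best response for all players.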